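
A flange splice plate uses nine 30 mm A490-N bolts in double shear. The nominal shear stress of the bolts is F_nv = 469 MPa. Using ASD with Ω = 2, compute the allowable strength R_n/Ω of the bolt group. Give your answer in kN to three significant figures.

A_b = π × 30² / 4 = 706.9 mm².
R_n = F_nv · A_b · n · n_s = 469 × 706.9 × 9 × 2 / 1000 = 5967 kN.
Allowable strength R_n/Ω = 5967 / 2 = 2980 kN.

2980 kN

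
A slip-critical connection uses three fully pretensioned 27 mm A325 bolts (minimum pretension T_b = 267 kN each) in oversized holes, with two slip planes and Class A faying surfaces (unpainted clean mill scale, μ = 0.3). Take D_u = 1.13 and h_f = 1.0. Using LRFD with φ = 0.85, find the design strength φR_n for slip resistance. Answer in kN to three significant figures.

462 kN

R_n = μ · D_u · h_f · T_b · n_s · n_b = 0.3 × 1.13 × 1.0 × 267 × 2 × 3 = 543.1 kN.
Design strength φR_n = 0.85 × 543.1 = 462 kN.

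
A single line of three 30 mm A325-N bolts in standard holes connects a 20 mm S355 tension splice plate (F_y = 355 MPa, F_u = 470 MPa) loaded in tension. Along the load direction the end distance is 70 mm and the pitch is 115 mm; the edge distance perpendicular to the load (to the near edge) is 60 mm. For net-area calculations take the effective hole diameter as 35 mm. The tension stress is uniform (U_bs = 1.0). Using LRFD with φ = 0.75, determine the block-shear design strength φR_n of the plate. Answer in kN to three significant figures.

1200 kN

Shear plane L_v = 70 + 2·115 = 300 mm; A_gv = 300 × 20 = 6000 mm².
A_nv = (300 − 2.5·35) × 20 = 4250 mm².
A_nt = (60 − 0.5·35) × 20 = 850 mm².
0.6 F_u A_nv = 1198 kN; 0.6 F_y A_gv = 1278 kN → shear rupture governs the shear term.
R_n = 1198 + 1.0 × 470 × 850 / 1000 = 1598 kN.
Design strength φR_n = 0.75 × 1598 = 1200 kN.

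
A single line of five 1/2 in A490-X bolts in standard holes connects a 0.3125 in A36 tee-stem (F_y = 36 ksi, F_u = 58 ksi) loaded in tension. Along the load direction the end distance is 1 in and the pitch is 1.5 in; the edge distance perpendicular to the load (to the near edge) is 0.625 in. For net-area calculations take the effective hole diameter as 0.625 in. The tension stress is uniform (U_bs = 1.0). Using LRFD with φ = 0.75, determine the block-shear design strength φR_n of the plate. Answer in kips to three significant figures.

38.4 kips

Shear plane L_v = 1 + 4·1.5 = 7 in; A_gv = 7 × 0.3125 = 2.188 in².
A_nv = (7 − 4.5·0.625) × 0.3125 = 1.309 in².
A_nt = (0.625 − 0.5·0.625) × 0.3125 = 0.09766 in².
0.6 F_u A_nv = 45.54 kips; 0.6 F_y A_gv = 47.25 kips → shear rupture governs the shear term.
R_n = 45.54 + 1.0 × 58 × 0.09766 = 51.2 kips.
Design strength φR_n = 0.75 × 51.2 = 38.4 kips.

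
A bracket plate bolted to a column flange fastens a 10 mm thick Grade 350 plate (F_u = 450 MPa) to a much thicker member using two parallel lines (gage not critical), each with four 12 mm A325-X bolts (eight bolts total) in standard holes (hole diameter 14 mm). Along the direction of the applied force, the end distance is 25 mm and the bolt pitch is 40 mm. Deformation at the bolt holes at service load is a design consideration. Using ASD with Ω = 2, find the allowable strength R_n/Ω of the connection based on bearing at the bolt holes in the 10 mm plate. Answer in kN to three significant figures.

Per bolt r_n = 1.2 l_c t F_u ≤ 2.4 d t F_u; upper limit = 2.4 × 12 × 10 × 450 / 1000 = 129.6 kN.
Edge bolt: l_c = 25 − 14/2 = 18 mm → 1.2 × 18 × 10 × 450 / 1000 = 97.2 → r_n = 97.2 kN.
Interior bolts: l_c = 40 − 14 = 26 mm → 1.2 × 26 × 10 × 450 / 1000 = 140.4 → r_n = 129.6 kN.
R_n = 2 × 97.2 + 6 × 129.6 = 972 kN.
Allowable strength R_n/Ω = 972 / 2 = 486 kN.

486 kN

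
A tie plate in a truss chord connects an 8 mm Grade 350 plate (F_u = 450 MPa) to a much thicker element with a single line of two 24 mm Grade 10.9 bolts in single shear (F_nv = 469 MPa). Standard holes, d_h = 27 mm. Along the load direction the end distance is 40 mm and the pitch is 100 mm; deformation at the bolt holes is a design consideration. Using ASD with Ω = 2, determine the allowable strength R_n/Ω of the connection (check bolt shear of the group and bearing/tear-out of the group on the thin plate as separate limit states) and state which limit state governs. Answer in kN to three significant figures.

Bolt shear: A_b = π·24²/4 = 452.4 mm²; R_n = 469 × 452.4 × 2 × 1 / 1000 = 424.3 kN → 424.3 / 2 = 212 kN.
Bearing (1.2 l_c t F_u ≤ 2.4 d t F_u): upper limit = 2.4·24·8·450 / 1000 = 207.4 kN.
  Edge l_c = 40 − 27/2 = 26.5 → r_n = 114.5 kN; interior l_c = 100 − 27 = 73 → r_n = 207.4 kN.
  R_n,bearing = 1·114.5 + 1·207.4 = 321.8 kN → 321.8 / 2 = 161 kN.
Bearing governs: 161 kN.

161 kN (bearing governs)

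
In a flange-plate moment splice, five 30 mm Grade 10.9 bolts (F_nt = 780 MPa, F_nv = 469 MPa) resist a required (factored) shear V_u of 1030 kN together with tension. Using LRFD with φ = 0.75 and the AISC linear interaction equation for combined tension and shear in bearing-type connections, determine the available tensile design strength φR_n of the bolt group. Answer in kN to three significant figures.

A_b = π·30²/4 = 706.9 mm²; f_rv = 1030 × 1000 / (5 × 706.9) = 291.4 MPa.
F'_nt = 1.3 F_nt − (F_nt / φF_nv) f_rv = 1.3·780 − (780/(0.75·469))·291.4 = 367.8 MPa, capped at F_nt → F'_nt = 367.8 MPa.
R_n = F'_nt · A_b · n = 367.8 × 706.9 × 5 / 1000 = 1300 kN.
Design strength φR_n = 0.75 × 1300 = 975 kN.

975 kN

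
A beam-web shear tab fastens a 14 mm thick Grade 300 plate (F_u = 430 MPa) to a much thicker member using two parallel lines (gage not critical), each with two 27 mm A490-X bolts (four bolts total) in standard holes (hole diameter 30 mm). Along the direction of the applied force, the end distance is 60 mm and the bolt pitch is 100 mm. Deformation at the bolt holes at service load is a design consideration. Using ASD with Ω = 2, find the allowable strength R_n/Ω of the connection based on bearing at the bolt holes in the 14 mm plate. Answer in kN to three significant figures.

Per bolt r_n = 1.2 l_c t F_u ≤ 2.4 d t F_u; upper limit = 2.4 × 27 × 14 × 430 / 1000 = 390.1 kN.
Edge bolt: l_c = 60 − 30/2 = 45 mm → 1.2 × 45 × 14 × 430 / 1000 = 325.1 → r_n = 325.1 kN.
Interior bolts: l_c = 100 − 30 = 70 mm → 1.2 × 70 × 14 × 430 / 1000 = 505.7 → r_n = 390.1 kN.
R_n = 2 × 325.1 + 2 × 390.1 = 1430 kN.
Allowable strength R_n/Ω = 1430 / 2 = 715 kN.

715 kN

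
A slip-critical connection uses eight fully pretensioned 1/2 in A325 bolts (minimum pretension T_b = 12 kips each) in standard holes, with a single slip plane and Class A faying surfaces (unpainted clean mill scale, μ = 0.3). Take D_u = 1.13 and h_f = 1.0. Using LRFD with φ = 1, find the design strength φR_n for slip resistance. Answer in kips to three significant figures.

R_n = μ · D_u · h_f · T_b · n_s · n_b = 0.3 × 1.13 × 1.0 × 12 × 1 × 8 = 32.54 kips.
Design strength φR_n = 1 × 32.54 = 32.5 kips.

32.5 kips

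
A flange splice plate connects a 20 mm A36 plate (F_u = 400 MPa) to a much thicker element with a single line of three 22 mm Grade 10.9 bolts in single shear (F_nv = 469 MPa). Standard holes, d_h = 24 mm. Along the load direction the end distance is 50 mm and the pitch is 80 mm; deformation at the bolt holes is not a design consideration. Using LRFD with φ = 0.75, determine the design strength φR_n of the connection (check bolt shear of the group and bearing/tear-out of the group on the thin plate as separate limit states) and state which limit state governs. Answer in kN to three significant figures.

401 kN (bolt shear governs)

Bolt shear: A_b = π·22²/4 = 380.1 mm²; R_n = 469 × 380.1 × 3 × 1 / 1000 = 534.8 kN → 0.75 × 534.8 = 401 kN.
Bearing (1.5 l_c t F_u ≤ 3.0 d t F_u): upper limit = 3.0·22·20·400 / 1000 = 528 kN.
  Edge l_c = 50 − 24/2 = 38 → r_n = 456 kN; interior l_c = 80 − 24 = 56 → r_n = 528 kN.
  R_n,bearing = 1·456 + 2·528 = 1512 kN → 0.75 × 1512 = 1130 kN.
Bolt shear governs: 401 kN.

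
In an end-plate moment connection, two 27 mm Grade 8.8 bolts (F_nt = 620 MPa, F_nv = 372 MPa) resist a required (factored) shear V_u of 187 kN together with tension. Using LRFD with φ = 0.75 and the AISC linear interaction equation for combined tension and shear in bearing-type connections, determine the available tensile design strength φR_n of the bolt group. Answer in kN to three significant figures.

381 kN

A_b = π·27²/4 = 572.6 mm²; f_rv = 187 × 1000 / (2 × 572.6) = 163.3 MPa.
F'_nt = 1.3 F_nt − (F_nt / φF_nv) f_rv = 1.3·620 − (620/(0.75·372))·163.3 = 443.1 MPa, capped at F_nt → F'_nt = 443.1 MPa.
R_n = F'_nt · A_b · n = 443.1 × 572.6 × 2 / 1000 = 507.4 kN.
Design strength φR_n = 0.75 × 507.4 = 381 kN.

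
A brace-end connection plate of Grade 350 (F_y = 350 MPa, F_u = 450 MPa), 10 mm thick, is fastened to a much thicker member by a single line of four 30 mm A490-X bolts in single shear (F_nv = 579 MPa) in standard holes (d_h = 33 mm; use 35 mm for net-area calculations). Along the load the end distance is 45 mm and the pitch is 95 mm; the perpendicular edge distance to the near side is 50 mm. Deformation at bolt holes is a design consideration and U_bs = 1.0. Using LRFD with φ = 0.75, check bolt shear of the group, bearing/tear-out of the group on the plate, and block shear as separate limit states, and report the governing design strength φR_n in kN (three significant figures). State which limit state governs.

530 kN (block shear governs)

Bolt shear: A_b = π·30²/4 = 706.9 mm²; R_n = 579 × 706.9 × 4 × 1 / 1000 = 1637 kN → 0.75 × 1637 = 1230 kN.
Bearing: edge l_c = 28.5, r_n = 153.9 kN; interior l_c = 62, r_n = 324 kN; R_n = 153.9 + 3·324 = 1126 kN → 844 kN.
Block shear: A_gv = 3300, A_nv = 2075, A_nt = 325 mm²; R_n = min(0.6F_uA_nv, 0.6F_yA_gv) + U_bs·F_u·A_nt = 706.5 kN → 530 kN.
Block shear governs: 530 kN.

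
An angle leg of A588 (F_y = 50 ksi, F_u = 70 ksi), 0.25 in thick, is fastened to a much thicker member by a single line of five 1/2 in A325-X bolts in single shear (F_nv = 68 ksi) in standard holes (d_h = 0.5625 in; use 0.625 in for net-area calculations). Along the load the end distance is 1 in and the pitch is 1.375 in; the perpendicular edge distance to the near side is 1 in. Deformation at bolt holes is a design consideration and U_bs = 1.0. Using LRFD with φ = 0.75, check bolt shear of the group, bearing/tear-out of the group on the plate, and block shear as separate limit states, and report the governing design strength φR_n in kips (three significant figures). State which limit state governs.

Bolt shear: A_b = π·0.5²/4 = 0.1963 in²; R_n = 68 × 0.1963 × 5 × 1 = 66.76 kips → 0.75 × 66.76 = 50.1 kips.
Bearing: edge l_c = 0.7188, r_n = 15.09 kips; interior l_c = 0.8125, r_n = 17.06 kips; R_n = 15.09 + 4·17.06 = 83.34 kips → 62.5 kips.
Block shear: A_gv = 1.625, A_nv = 0.9219, A_nt = 0.1719 in²; R_n = min(0.6F_uA_nv, 0.6F_yA_gv) + U_bs·F_u·A_nt = 50.75 kips → 38.1 kips.
Block shear governs: 38.1 kips.

38.1 kips (block shear governs)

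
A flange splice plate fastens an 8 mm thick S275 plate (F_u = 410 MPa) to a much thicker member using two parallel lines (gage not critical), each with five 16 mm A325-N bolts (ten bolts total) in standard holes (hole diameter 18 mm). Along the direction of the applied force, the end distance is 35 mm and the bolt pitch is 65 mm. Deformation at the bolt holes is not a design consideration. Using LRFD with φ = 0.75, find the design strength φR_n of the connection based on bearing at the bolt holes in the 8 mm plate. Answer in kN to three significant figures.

1140 kN

Per bolt r_n = 1.5 l_c t F_u ≤ 3.0 d t F_u; upper limit = 3.0 × 16 × 8 × 410 / 1000 = 157.4 kN.
Edge bolt: l_c = 35 − 18/2 = 26 mm → 1.5 × 26 × 8 × 410 / 1000 = 127.9 → r_n = 127.9 kN.
Interior bolts: l_c = 65 − 18 = 47 mm → 1.5 × 47 × 8 × 410 / 1000 = 231.2 → r_n = 157.4 kN.
R_n = 2 × 127.9 + 8 × 157.4 = 1515 kN.
Design strength φR_n = 0.75 × 1515 = 1140 kN.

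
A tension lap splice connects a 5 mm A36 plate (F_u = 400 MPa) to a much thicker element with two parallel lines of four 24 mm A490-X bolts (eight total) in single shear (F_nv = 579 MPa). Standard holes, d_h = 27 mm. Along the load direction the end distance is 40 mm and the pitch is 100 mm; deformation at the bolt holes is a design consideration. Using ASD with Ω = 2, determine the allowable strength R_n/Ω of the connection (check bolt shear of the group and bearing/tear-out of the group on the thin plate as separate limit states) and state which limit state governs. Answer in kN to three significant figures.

409 kN (bearing governs)

Bolt shear: A_b = π·24²/4 = 452.4 mm²; R_n = 579 × 452.4 × 8 × 1 / 1000 = 2095 kN → 2095 / 2 = 1050 kN.
Bearing (1.2 l_c t F_u ≤ 2.4 d t F_u): upper limit = 2.4·24·5·400 / 1000 = 115.2 kN.
  Edge l_c = 40 − 27/2 = 26.5 → r_n = 63.6 kN; interior l_c = 100 − 27 = 73 → r_n = 115.2 kN.
  R_n,bearing = 2·63.6 + 6·115.2 = 818.4 kN → 818.4 / 2 = 409 kN.
Bearing governs: 409 kN.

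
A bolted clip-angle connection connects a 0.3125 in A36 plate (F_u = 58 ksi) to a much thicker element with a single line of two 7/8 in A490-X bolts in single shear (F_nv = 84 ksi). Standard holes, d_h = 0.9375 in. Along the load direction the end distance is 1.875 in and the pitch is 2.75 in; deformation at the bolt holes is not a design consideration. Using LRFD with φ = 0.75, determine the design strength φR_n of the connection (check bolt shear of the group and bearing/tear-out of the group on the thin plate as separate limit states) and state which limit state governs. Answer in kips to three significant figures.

64.4 kips (bearing governs)

Bolt shear: A_b = π·0.875²/4 = 0.6013 in²; R_n = 84 × 0.6013 × 2 × 1 = 101 kips → 0.75 × 101 = 75.8 kips.
Bearing (1.5 l_c t F_u ≤ 3.0 d t F_u): upper limit = 3.0·0.875·0.3125·58 = 47.58 kips.
  Edge l_c = 1.875 − 0.9375/2 = 1.406 → r_n = 38.23 kips; interior l_c = 2.75 − 0.9375 = 1.812 → r_n = 47.58 kips.
  R_n,bearing = 1·38.23 + 1·47.58 = 85.81 kips → 0.75 × 85.81 = 64.4 kips.
Bearing governs: 64.4 kips.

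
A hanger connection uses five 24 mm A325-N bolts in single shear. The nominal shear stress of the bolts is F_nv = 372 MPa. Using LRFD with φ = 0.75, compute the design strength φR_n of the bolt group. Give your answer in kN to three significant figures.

631 kN

A_b = π × 24² / 4 = 452.4 mm².
R_n = F_nv · A_b · n · n_s = 372 × 452.4 × 5 × 1 / 1000 = 841.4 kN.
Design strength φR_n = 0.75 × 841.4 = 631 kN.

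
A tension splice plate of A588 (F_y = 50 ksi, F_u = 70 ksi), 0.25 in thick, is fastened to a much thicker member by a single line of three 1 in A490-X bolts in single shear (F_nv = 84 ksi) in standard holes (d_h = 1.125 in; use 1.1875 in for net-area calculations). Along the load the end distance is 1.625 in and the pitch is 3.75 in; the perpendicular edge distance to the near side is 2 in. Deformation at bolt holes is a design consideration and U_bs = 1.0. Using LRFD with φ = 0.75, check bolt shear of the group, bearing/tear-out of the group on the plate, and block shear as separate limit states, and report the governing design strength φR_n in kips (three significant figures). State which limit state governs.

66.9 kips (block shear governs)

Bolt shear: A_b = π·1²/4 = 0.7854 in²; R_n = 84 × 0.7854 × 3 × 1 = 197.9 kips → 0.75 × 197.9 = 148 kips.
Bearing: edge l_c = 1.062, r_n = 22.31 kips; interior l_c = 2.625, r_n = 42 kips; R_n = 22.31 + 2·42 = 106.3 kips → 79.7 kips.
Block shear: A_gv = 2.281, A_nv = 1.539, A_nt = 0.3516 in²; R_n = min(0.6F_uA_nv, 0.6F_yA_gv) + U_bs·F_u·A_nt = 89.25 kips → 66.9 kips.
Block shear governs: 66.9 kips.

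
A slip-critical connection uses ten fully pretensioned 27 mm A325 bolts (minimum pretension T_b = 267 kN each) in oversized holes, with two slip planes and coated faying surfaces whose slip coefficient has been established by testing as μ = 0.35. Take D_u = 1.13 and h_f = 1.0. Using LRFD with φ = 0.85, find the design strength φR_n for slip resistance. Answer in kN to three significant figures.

R_n = μ · D_u · h_f · T_b · n_s · n_b = 0.35 × 1.13 × 1.0 × 267 × 2 × 10 = 2112 kN.
Design strength φR_n = 0.85 × 2112 = 1800 kN.

1800 kN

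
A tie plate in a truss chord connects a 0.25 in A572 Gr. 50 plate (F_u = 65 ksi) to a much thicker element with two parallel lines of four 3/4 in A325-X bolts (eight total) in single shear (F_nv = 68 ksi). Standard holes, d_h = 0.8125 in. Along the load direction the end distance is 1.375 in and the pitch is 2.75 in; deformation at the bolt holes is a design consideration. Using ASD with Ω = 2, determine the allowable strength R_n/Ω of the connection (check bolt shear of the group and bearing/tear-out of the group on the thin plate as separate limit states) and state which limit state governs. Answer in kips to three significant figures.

Bolt shear: A_b = π·0.75²/4 = 0.4418 in²; R_n = 68 × 0.4418 × 8 × 1 = 240.3 kips → 240.3 / 2 = 120 kips.
Bearing (1.2 l_c t F_u ≤ 2.4 d t F_u): upper limit = 2.4·0.75·0.25·65 = 29.25 kips.
  Edge l_c = 1.375 − 0.8125/2 = 0.9688 → r_n = 18.89 kips; interior l_c = 2.75 − 0.8125 = 1.938 → r_n = 29.25 kips.
  R_n,bearing = 2·18.89 + 6·29.25 = 213.3 kips → 213.3 / 2 = 107 kips.
Bearing governs: 107 kips.

107 kips (bearing governs)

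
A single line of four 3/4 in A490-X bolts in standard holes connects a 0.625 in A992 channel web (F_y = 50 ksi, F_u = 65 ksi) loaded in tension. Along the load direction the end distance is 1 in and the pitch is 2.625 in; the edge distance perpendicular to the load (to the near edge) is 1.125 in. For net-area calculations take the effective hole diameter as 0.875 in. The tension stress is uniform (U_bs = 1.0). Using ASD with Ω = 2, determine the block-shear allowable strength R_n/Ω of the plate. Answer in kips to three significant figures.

84.8 kips

Shear plane L_v = 1 + 3·2.625 = 8.875 in; A_gv = 8.875 × 0.625 = 5.547 in².
A_nv = (8.875 − 3.5·0.875) × 0.625 = 3.633 in².
A_nt = (1.125 − 0.5·0.875) × 0.625 = 0.4297 in².
0.6 F_u A_nv = 141.7 kips; 0.6 F_y A_gv = 166.4 kips → shear rupture governs the shear term.
R_n = 141.7 + 1.0 × 65 × 0.4297 = 169.6 kips.
Allowable strength R_n/Ω = 169.6 / 2 = 84.8 kips.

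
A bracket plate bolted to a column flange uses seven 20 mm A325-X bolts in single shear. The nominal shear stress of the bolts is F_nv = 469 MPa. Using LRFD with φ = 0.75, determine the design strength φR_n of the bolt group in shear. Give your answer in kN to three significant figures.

A_b = π × 20² / 4 = 314.2 mm².
R_n = F_nv · A_b · n · n_s = 469 × 314.2 × 7 × 1 / 1000 = 1031 kN.
Design strength φR_n = 0.75 × 1031 = 774 kN.

774 kN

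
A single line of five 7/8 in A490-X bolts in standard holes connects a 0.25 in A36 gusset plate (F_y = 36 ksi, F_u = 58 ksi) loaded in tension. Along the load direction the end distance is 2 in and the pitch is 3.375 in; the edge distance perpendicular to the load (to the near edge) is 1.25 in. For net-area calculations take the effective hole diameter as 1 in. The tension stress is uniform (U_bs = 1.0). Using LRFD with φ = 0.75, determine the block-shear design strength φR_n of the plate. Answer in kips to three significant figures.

Shear plane L_v = 2 + 4·3.375 = 15.5 in; A_gv = 15.5 × 0.25 = 3.875 in².
A_nv = (15.5 − 4.5·1) × 0.25 = 2.75 in².
A_nt = (1.25 − 0.5·1) × 0.25 = 0.1875 in².
0.6 F_u A_nv = 95.7 kips; 0.6 F_y A_gv = 83.7 kips → shear yielding governs the shear term.
R_n = 83.7 + 1.0 × 58 × 0.1875 = 94.57 kips.
Design strength φR_n = 0.75 × 94.57 = 70.9 kips.

70.9 kips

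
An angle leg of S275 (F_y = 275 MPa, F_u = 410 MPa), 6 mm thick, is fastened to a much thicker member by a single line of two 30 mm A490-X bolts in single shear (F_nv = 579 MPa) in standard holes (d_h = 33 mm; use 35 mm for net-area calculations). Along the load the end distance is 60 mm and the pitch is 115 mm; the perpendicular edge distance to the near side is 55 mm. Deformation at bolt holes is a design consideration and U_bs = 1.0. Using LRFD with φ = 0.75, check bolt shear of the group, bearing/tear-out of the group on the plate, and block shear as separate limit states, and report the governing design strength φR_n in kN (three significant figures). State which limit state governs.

Bolt shear: A_b = π·30²/4 = 706.9 mm²; R_n = 579 × 706.9 × 2 × 1 / 1000 = 818.5 kN → 0.75 × 818.5 = 614 kN.
Bearing: edge l_c = 43.5, r_n = 128.4 kN; interior l_c = 82, r_n = 177.1 kN; R_n = 128.4 + 1·177.1 = 305.5 kN → 229 kN.
Block shear: A_gv = 1050, A_nv = 735, A_nt = 225 mm²; R_n = min(0.6F_uA_nv, 0.6F_yA_gv) + U_bs·F_u·A_nt = 265.5 kN → 199 kN.
Block shear governs: 199 kN.

199 kN (block shear governs)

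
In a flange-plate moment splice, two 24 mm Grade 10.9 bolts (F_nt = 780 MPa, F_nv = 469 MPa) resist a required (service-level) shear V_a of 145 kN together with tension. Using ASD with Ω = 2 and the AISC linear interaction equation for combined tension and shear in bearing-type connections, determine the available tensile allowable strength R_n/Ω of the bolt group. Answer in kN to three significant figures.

218 kN

A_b = π·24²/4 = 452.4 mm²; f_rv = 145 × 1000 / (2 × 452.4) = 160.3 MPa.
F'_nt = 1.3 F_nt − (Ω F_nt / F_nv) f_rv = 1.3·780 − (2·780/469)·160.3 = 480.9 MPa, capped at F_nt → F'_nt = 480.9 MPa.
R_n = F'_nt · A_b · n = 480.9 × 452.4 × 2 / 1000 = 435.1 kN.
Allowable strength R_n/Ω = 435.1 / 2 = 218 kN.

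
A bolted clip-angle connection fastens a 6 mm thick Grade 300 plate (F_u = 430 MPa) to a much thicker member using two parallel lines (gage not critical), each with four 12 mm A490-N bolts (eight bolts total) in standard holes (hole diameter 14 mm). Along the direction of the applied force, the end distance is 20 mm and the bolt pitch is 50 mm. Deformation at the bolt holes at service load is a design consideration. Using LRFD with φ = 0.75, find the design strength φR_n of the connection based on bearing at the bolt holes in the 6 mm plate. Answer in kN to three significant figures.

Per bolt r_n = 1.2 l_c t F_u ≤ 2.4 d t F_u; upper limit = 2.4 × 12 × 6 × 430 / 1000 = 74.3 kN.
Edge bolt: l_c = 20 − 14/2 = 13 mm → 1.2 × 13 × 6 × 430 / 1000 = 40.25 → r_n = 40.25 kN.
Interior bolts: l_c = 50 − 14 = 36 mm → 1.2 × 36 × 6 × 430 / 1000 = 111.5 → r_n = 74.3 kN.
R_n = 2 × 40.25 + 6 × 74.3 = 526.3 kN.
Design strength φR_n = 0.75 × 526.3 = 395 kN.

395 kN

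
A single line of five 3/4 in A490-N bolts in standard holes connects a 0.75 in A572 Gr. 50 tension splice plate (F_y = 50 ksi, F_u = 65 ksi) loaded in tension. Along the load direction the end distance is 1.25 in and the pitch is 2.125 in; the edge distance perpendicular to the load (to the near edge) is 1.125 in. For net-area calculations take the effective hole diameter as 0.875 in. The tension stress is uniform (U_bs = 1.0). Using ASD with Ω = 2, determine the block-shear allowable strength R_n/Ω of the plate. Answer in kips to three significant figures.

Shear plane L_v = 1.25 + 4·2.125 = 9.75 in; A_gv = 9.75 × 0.75 = 7.312 in².
A_nv = (9.75 − 4.5·0.875) × 0.75 = 4.359 in².
A_nt = (1.125 − 0.5·0.875) × 0.75 = 0.5156 in².
0.6 F_u A_nv = 170 kips; 0.6 F_y A_gv = 219.4 kips → shear rupture governs the shear term.
R_n = 170 + 1.0 × 65 × 0.5156 = 203.5 kips.
Allowable strength R_n/Ω = 203.5 / 2 = 102 kips.

102 kips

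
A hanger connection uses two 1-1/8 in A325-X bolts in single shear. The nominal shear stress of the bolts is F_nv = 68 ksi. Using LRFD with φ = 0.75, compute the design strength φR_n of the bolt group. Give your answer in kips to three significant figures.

101 kips

A_b = π × 1.125² / 4 = 0.994 in².
R_n = F_nv · A_b · n · n_s = 68 × 0.994 × 2 × 1 = 135.2 kips.
Design strength φR_n = 0.75 × 135.2 = 101 kips.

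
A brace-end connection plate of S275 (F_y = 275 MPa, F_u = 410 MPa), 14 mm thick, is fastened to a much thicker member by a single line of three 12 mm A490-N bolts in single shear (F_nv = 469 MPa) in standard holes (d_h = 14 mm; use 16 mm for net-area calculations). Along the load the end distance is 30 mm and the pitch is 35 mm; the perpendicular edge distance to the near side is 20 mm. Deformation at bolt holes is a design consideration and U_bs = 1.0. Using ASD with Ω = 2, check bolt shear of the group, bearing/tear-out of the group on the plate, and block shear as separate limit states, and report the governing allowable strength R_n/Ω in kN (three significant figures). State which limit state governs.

79.6 kN (bolt shear governs)

Bolt shear: A_b = π·12²/4 = 113.1 mm²; R_n = 469 × 113.1 × 3 × 1 / 1000 = 159.1 kN → 159.1 / 2 = 79.6 kN.
Bearing: edge l_c = 23, r_n = 158.4 kN; interior l_c = 21, r_n = 144.6 kN; R_n = 158.4 + 2·144.6 = 447.7 kN → 224 kN.
Block shear: A_gv = 1400, A_nv = 840, A_nt = 168 mm²; R_n = min(0.6F_uA_nv, 0.6F_yA_gv) + U_bs·F_u·A_nt = 275.5 kN → 138 kN.
Bolt shear governs: 79.6 kN.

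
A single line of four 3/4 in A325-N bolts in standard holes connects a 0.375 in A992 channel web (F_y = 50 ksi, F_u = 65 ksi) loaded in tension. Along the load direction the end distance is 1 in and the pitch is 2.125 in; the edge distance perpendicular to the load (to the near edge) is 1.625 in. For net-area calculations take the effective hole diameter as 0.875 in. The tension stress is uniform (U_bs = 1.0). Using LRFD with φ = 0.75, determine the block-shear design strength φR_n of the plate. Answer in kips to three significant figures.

69 kips

Shear plane L_v = 1 + 3·2.125 = 7.375 in; A_gv = 7.375 × 0.375 = 2.766 in².
A_nv = (7.375 − 3.5·0.875) × 0.375 = 1.617 in².
A_nt = (1.625 − 0.5·0.875) × 0.375 = 0.4453 in².
0.6 F_u A_nv = 63.07 kips; 0.6 F_y A_gv = 82.97 kips → shear rupture governs the shear term.
R_n = 63.07 + 1.0 × 65 × 0.4453 = 92.02 kips.
Design strength φR_n = 0.75 × 92.02 = 69 kips.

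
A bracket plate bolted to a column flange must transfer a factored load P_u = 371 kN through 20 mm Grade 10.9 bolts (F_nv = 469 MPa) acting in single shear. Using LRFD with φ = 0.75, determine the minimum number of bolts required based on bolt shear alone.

4 bolts

A_b = π·20²/4 = 314.2 mm².
Per-bolt design strength φR_n = 0.75 × 469 × 314.2 × 1 / 1000 = 110.5 kN.
n ≥ 371 / 110.5 = 3.357 → use 4 bolts.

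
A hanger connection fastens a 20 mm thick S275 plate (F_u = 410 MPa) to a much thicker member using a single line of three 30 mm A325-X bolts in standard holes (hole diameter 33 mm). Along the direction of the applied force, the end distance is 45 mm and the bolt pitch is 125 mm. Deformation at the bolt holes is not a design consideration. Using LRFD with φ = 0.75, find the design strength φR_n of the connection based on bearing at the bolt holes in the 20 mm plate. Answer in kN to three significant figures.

Per bolt r_n = 1.5 l_c t F_u ≤ 3.0 d t F_u; upper limit = 3.0 × 30 × 20 × 410 / 1000 = 738 kN.
Edge bolt: l_c = 45 − 33/2 = 28.5 mm → 1.5 × 28.5 × 20 × 410 / 1000 = 350.6 → r_n = 350.6 kN.
Interior bolts: l_c = 125 − 33 = 92 mm → 1.5 × 92 × 20 × 410 / 1000 = 1132 → r_n = 738 kN.
R_n = 1 × 350.6 + 2 × 738 = 1827 kN.
Design strength φR_n = 0.75 × 1827 = 1370 kN.

1370 kN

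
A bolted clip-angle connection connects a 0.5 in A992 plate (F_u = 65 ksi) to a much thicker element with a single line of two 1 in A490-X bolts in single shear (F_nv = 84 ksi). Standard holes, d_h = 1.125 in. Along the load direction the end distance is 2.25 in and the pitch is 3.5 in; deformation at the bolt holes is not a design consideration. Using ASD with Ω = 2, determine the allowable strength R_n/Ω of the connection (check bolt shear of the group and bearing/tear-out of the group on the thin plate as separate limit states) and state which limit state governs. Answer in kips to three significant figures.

66 kips (bolt shear governs)

Bolt shear: A_b = π·1²/4 = 0.7854 in²; R_n = 84 × 0.7854 × 2 × 1 = 131.9 kips → 131.9 / 2 = 66 kips.
Bearing (1.5 l_c t F_u ≤ 3.0 d t F_u): upper limit = 3.0·1·0.5·65 = 97.5 kips.
  Edge l_c = 2.25 − 1.125/2 = 1.688 → r_n = 82.27 kips; interior l_c = 3.5 − 1.125 = 2.375 → r_n = 97.5 kips.
  R_n,bearing = 1·82.27 + 1·97.5 = 179.8 kips → 179.8 / 2 = 89.9 kips.
Bolt shear governs: 66 kips.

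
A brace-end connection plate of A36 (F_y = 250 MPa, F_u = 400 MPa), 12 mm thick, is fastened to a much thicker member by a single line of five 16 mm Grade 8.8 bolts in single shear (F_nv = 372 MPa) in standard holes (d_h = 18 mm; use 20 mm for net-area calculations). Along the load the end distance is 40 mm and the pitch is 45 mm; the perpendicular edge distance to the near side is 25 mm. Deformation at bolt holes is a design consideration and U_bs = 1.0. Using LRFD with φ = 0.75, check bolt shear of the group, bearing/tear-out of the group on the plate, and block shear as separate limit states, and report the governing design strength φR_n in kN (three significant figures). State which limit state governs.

280 kN (bolt shear governs)

Bolt shear: A_b = π·16²/4 = 201.1 mm²; R_n = 372 × 201.1 × 5 × 1 / 1000 = 374 kN → 0.75 × 374 = 280 kN.
Bearing: edge l_c = 31, r_n = 178.6 kN; interior l_c = 27, r_n = 155.5 kN; R_n = 178.6 + 4·155.5 = 800.6 kN → 600 kN.
Block shear: A_gv = 2640, A_nv = 1560, A_nt = 180 mm²; R_n = min(0.6F_uA_nv, 0.6F_yA_gv) + U_bs·F_u·A_nt = 446.4 kN → 335 kN.
Bolt shear governs: 280 kN.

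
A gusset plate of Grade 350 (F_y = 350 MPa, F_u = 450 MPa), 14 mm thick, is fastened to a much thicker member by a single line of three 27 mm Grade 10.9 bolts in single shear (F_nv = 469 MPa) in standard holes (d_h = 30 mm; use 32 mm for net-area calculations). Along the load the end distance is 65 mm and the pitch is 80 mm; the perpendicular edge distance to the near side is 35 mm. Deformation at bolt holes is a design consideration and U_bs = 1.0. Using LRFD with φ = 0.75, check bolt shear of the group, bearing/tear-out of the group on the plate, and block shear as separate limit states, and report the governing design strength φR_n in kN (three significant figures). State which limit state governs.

Bolt shear: A_b = π·27²/4 = 572.6 mm²; R_n = 469 × 572.6 × 3 × 1 / 1000 = 805.6 kN → 0.75 × 805.6 = 604 kN.
Bearing: edge l_c = 50, r_n = 378 kN; interior l_c = 50, r_n = 378 kN; R_n = 378 + 2·378 = 1134 kN → 850 kN.
Block shear: A_gv = 3150, A_nv = 2030, A_nt = 266 mm²; R_n = min(0.6F_uA_nv, 0.6F_yA_gv) + U_bs·F_u·A_nt = 667.8 kN → 501 kN.
Block shear governs: 501 kN.

501 kN (block shear governs)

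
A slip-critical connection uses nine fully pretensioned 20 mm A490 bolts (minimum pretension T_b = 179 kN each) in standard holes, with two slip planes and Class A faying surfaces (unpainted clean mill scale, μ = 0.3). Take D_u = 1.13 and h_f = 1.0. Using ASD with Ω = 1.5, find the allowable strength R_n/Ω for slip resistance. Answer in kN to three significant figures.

728 kN

R_n = μ · D_u · h_f · T_b · n_s · n_b = 0.3 × 1.13 × 1.0 × 179 × 2 × 9 = 1092 kN.
Allowable strength R_n/Ω = 1092 / 1.5 = 728 kN.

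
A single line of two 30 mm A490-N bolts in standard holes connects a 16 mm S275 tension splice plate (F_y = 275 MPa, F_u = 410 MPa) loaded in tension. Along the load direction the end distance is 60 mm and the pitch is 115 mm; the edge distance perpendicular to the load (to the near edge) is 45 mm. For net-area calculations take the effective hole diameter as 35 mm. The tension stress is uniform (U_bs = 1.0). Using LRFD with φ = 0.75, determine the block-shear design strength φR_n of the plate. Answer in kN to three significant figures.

482 kN

Shear plane L_v = 60 + 1·115 = 175 mm; A_gv = 175 × 16 = 2800 mm².
A_nv = (175 − 1.5·35) × 16 = 1960 mm².
A_nt = (45 − 0.5·35) × 16 = 440 mm².
0.6 F_u A_nv = 482.2 kN; 0.6 F_y A_gv = 462 kN → shear yielding governs the shear term.
R_n = 462 + 1.0 × 410 × 440 / 1000 = 642.4 kN.
Design strength φR_n = 0.75 × 642.4 = 482 kN.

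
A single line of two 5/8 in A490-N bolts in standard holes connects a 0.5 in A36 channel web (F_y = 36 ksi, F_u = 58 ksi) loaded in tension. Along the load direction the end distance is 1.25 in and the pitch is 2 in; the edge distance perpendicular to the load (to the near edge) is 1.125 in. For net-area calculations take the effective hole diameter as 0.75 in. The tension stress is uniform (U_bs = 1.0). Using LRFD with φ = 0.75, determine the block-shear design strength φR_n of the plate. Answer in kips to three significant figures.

Shear plane L_v = 1.25 + 1·2 = 3.25 in; A_gv = 3.25 × 0.5 = 1.625 in².
A_nv = (3.25 − 1.5·0.75) × 0.5 = 1.062 in².
A_nt = (1.125 − 0.5·0.75) × 0.5 = 0.375 in².
0.6 F_u A_nv = 36.97 kips; 0.6 F_y A_gv = 35.1 kips → shear yielding governs the shear term.
R_n = 35.1 + 1.0 × 58 × 0.375 = 56.85 kips.
Design strength φR_n = 0.75 × 56.85 = 42.6 kips.

42.6 kips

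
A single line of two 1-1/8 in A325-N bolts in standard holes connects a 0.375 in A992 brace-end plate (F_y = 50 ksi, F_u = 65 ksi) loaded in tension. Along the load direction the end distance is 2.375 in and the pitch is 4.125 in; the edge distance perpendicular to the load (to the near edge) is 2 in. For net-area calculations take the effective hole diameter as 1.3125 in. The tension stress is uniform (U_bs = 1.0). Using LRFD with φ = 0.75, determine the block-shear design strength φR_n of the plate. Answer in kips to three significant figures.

74.3 kips

Shear plane L_v = 2.375 + 1·4.125 = 6.5 in; A_gv = 6.5 × 0.375 = 2.438 in².
A_nv = (6.5 − 1.5·1.3125) × 0.375 = 1.699 in².
A_nt = (2 − 0.5·1.3125) × 0.375 = 0.5039 in².
0.6 F_u A_nv = 66.27 kips; 0.6 F_y A_gv = 73.12 kips → shear rupture governs the shear term.
R_n = 66.27 + 1.0 × 65 × 0.5039 = 99.02 kips.
Design strength φR_n = 0.75 × 99.02 = 74.3 kips.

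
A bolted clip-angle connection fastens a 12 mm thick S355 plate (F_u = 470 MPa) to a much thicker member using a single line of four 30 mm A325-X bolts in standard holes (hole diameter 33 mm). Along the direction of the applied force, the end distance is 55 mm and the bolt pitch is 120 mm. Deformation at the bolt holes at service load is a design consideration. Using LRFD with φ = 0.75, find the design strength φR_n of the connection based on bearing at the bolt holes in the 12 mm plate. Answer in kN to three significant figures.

1110 kN

Per bolt r_n = 1.2 l_c t F_u ≤ 2.4 d t F_u; upper limit = 2.4 × 30 × 12 × 470 / 1000 = 406.1 kN.
Edge bolt: l_c = 55 − 33/2 = 38.5 mm → 1.2 × 38.5 × 12 × 470 / 1000 = 260.6 → r_n = 260.6 kN.
Interior bolts: l_c = 120 − 33 = 87 mm → 1.2 × 87 × 12 × 470 / 1000 = 588.8 → r_n = 406.1 kN.
R_n = 1 × 260.6 + 3 × 406.1 = 1479 kN.
Design strength φR_n = 0.75 × 1479 = 1110 kN.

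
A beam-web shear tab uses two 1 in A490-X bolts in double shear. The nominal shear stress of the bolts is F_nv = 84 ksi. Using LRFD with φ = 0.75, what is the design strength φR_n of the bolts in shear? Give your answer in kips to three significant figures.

A_b = π × 1² / 4 = 0.7854 in².
R_n = F_nv · A_b · n · n_s = 84 × 0.7854 × 2 × 2 = 263.9 kips.
Design strength φR_n = 0.75 × 263.9 = 198 kips.

198 kips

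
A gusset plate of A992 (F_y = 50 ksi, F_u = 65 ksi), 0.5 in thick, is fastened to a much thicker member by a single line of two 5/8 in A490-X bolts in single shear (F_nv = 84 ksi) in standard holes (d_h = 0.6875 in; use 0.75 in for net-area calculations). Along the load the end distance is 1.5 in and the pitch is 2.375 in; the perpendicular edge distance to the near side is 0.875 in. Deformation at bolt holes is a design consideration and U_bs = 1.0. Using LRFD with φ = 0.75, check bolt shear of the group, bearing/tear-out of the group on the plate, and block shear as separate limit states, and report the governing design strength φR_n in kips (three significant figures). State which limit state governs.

38.7 kips (bolt shear governs)

Bolt shear: A_b = π·0.625²/4 = 0.3068 in²; R_n = 84 × 0.3068 × 2 × 1 = 51.54 kips → 0.75 × 51.54 = 38.7 kips.
Bearing: edge l_c = 1.156, r_n = 45.09 kips; interior l_c = 1.688, r_n = 48.75 kips; R_n = 45.09 + 1·48.75 = 93.84 kips → 70.4 kips.
Block shear: A_gv = 1.938, A_nv = 1.375, A_nt = 0.25 in²; R_n = min(0.6F_uA_nv, 0.6F_yA_gv) + U_bs·F_u·A_nt = 69.88 kips → 52.4 kips.
Bolt shear governs: 38.7 kips.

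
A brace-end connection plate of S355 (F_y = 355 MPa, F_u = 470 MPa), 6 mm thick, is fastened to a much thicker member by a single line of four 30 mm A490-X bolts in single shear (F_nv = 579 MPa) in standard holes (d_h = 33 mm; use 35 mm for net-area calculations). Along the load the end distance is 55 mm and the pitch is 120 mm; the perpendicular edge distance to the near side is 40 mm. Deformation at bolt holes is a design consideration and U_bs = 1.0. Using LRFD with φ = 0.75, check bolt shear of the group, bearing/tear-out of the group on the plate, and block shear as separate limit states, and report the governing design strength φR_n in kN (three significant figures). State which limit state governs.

419 kN (block shear governs)

Bolt shear: A_b = π·30²/4 = 706.9 mm²; R_n = 579 × 706.9 × 4 × 1 / 1000 = 1637 kN → 0.75 × 1637 = 1230 kN.
Bearing: edge l_c = 38.5, r_n = 130.3 kN; interior l_c = 87, r_n = 203 kN; R_n = 130.3 + 3·203 = 739.4 kN → 555 kN.
Block shear: A_gv = 2490, A_nv = 1755, A_nt = 135 mm²; R_n = min(0.6F_uA_nv, 0.6F_yA_gv) + U_bs·F_u·A_nt = 558.4 kN → 419 kN.
Block shear governs: 419 kN.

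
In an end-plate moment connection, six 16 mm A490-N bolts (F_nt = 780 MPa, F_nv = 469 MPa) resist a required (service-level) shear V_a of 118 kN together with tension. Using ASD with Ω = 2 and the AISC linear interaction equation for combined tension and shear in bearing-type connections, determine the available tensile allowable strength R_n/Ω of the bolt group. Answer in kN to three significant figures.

415 kN

A_b = π·16²/4 = 201.1 mm²; f_rv = 118 × 1000 / (6 × 201.1) = 97.81 MPa.
F'_nt = 1.3 F_nt − (Ω F_nt / F_nv) f_rv = 1.3·780 − (2·780/469)·97.81 = 688.6 MPa, capped at F_nt → F'_nt = 688.6 MPa.
R_n = F'_nt · A_b · n = 688.6 × 201.1 × 6 / 1000 = 830.8 kN.
Allowable strength R_n/Ω = 830.8 / 2 = 415 kN.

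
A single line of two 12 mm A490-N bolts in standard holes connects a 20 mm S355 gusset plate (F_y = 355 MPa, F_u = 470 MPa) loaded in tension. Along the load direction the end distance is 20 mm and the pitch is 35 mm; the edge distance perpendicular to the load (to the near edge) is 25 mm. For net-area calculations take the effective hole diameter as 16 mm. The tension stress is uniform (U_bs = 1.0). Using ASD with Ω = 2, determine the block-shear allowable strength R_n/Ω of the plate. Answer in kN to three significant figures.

167 kN

Shear plane L_v = 20 + 1·35 = 55 mm; A_gv = 55 × 20 = 1100 mm².
A_nv = (55 − 1.5·16) × 20 = 620 mm².
A_nt = (25 − 0.5·16) × 20 = 340 mm².
0.6 F_u A_nv = 174.8 kN; 0.6 F_y A_gv = 234.3 kN → shear rupture governs the shear term.
R_n = 174.8 + 1.0 × 470 × 340 / 1000 = 334.6 kN.
Allowable strength R_n/Ω = 334.6 / 2 = 167 kN.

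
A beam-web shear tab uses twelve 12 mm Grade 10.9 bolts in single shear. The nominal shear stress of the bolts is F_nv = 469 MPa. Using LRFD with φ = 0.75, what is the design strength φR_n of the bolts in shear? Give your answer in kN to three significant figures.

477 kN

A_b = π × 12² / 4 = 113.1 mm².
R_n = F_nv · A_b · n · n_s = 469 × 113.1 × 12 × 1 / 1000 = 636.5 kN.
Design strength φR_n = 0.75 × 636.5 = 477 kN.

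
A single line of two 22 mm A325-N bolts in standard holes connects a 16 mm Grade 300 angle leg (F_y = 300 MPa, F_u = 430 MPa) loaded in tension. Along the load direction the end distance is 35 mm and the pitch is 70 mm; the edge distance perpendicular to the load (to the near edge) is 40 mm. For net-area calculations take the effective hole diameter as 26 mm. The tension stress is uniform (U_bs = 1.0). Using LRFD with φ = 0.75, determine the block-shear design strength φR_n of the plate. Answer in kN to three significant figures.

344 kN

Shear plane L_v = 35 + 1·70 = 105 mm; A_gv = 105 × 16 = 1680 mm².
A_nv = (105 − 1.5·26) × 16 = 1056 mm².
A_nt = (40 − 0.5·26) × 16 = 432 mm².
0.6 F_u A_nv = 272.4 kN; 0.6 F_y A_gv = 302.4 kN → shear rupture governs the shear term.
R_n = 272.4 + 1.0 × 430 × 432 / 1000 = 458.2 kN.
Design strength φR_n = 0.75 × 458.2 = 344 kN.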